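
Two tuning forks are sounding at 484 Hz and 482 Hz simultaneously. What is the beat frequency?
2 Hz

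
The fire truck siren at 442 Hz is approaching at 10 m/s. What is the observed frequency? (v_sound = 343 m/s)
f_obs = f·v/(v − v_s) = 455.3 Hz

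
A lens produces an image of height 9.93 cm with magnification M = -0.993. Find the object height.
ho = |hi|/|M| = 10 cm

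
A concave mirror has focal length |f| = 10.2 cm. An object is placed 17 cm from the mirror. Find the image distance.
f = +10.2 cm (concave); 1/di = 1/f − 1/do → di = 25.5 cm (real image, in front of mirror)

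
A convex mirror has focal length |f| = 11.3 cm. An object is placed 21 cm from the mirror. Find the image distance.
f = −11.3 cm (convex); 1/di = 1/f − 1/do → di = -7.347 cm (virtual image, behind mirror)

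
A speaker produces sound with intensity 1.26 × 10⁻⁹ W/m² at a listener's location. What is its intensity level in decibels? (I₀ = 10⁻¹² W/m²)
β = 10·log₁₀(I/I₀) = 31 dB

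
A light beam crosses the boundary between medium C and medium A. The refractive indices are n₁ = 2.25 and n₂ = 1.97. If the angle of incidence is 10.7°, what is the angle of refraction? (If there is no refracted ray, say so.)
sin θ₂ = (n₁/n₂)·sin θ₁ = 0.2121 → θ₂ = 12.24°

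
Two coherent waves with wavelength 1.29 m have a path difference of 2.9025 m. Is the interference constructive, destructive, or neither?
neither (partial) — path difference = 2.25λ, neither a whole number of wavelengths nor an odd multiple of λ/2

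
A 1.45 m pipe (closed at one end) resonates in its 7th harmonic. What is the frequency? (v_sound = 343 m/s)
fₙ = nv/(4L) = 414 Hz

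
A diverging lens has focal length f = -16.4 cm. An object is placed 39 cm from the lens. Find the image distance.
1/di = 1/f − 1/do → di = -11.55 cm (virtual image)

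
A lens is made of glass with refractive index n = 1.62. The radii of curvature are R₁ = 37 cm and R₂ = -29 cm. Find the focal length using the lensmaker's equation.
1/f = (n − 1)(1/R₁ − 1/R₂) → f = 26.22 cm (converging lens)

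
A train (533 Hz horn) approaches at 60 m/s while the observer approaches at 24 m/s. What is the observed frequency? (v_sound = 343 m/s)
f_obs = f·(v + v_o)/(v − v_s) = 691.2 Hz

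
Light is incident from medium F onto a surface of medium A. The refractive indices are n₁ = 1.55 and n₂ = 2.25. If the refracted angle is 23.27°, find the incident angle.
sin θ₁ = (n₂/n₁)·sin θ₂ → θ₁ = 34.99°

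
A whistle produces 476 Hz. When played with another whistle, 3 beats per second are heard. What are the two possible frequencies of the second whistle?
f₂ = 476 ± 3 Hz → 479 Hz or 473 Hz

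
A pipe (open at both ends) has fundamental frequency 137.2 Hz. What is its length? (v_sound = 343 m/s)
L = v/(2f₁) = 1.25 m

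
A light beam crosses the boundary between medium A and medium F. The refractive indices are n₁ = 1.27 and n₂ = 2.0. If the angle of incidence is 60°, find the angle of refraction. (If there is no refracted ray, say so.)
sin θ₂ = (n₁/n₂)·sin θ₁ = 0.5499 → θ₂ = 33.36°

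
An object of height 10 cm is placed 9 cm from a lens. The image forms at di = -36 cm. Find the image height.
hi = (-di/do) × ho = 40 cm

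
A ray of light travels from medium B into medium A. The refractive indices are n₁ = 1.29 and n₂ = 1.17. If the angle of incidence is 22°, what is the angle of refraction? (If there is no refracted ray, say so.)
sin θ₂ = (n₁/n₂)·sin θ₁ = 0.413 → θ₂ = 24.4°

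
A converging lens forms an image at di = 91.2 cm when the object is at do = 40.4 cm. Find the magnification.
M = −di/do = -2.257 (inverted image)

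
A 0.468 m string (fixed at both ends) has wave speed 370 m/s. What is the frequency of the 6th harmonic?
fₙ = nv/(2L) = 2372 Hz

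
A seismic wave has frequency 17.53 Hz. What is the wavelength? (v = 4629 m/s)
λ = v/f = 264.1 m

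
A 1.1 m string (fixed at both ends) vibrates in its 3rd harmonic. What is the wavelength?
λₙ = 2L/n = 0.7333 m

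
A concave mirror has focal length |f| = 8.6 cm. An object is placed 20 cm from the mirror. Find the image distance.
f = +8.6 cm (concave); 1/di = 1/f − 1/do → di = 15.09 cm (real image, in front of mirror)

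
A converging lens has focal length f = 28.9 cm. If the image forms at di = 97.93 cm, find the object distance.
1/do = 1/f − 1/di → do = 41 cm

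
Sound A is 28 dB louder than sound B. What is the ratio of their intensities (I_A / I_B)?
I_A/I_B = 10^(Δβ/10) = 631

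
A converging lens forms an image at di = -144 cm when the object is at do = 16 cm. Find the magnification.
M = −di/do = 9 (upright image)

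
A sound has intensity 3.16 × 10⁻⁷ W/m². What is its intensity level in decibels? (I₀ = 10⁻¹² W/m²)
β = 10·log₁₀(I/I₀) = 55 dB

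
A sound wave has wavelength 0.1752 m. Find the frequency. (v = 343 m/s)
f = v/λ = 1958 Hz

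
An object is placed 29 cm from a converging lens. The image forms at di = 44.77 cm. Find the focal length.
1/f = 1/do + 1/di → f = 17.6 cm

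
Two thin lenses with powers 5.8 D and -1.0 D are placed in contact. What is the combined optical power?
P_total = P₁ + P₂ = 4.8 D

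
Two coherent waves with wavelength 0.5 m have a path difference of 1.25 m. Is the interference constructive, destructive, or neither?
destructive — path difference = 2.5λ, an odd multiple of λ/2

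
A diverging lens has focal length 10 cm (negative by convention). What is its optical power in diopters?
P = 1/f = -10 D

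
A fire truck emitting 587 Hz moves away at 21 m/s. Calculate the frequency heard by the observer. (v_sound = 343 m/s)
f_obs = f·v/(v + v_s) = 553.1 Hz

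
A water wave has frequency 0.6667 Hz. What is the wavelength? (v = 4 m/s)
λ = v/f = 6 m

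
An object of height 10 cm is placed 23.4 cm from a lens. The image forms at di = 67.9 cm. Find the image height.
hi = (-di/do) × ho = -29.02 cm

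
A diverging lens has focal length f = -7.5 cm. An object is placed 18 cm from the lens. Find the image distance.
1/di = 1/f − 1/do → di = -5.294 cm (virtual image)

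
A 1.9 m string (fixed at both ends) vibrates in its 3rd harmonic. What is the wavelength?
λₙ = 2L/n = 1.267 m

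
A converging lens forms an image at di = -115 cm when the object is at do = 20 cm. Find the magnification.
M = −di/do = 5.75 (upright image)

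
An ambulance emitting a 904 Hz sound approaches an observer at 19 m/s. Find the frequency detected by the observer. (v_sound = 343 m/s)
f_obs = f·v/(v − v_s) = 957 Hz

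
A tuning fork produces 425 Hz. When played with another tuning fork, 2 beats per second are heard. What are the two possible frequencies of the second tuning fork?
f₂ = 425 ± 2 Hz → 427 Hz or 423 Hz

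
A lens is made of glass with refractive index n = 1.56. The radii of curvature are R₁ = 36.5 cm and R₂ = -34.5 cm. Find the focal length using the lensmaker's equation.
1/f = (n − 1)(1/R₁ − 1/R₂) → f = 31.67 cm (converging lens)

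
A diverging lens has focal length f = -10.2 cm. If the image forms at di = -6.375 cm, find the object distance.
1/do = 1/f − 1/di → do = 17 cm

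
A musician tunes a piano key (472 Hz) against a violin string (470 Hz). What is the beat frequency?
2 Hz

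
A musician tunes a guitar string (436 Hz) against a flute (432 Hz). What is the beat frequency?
4 Hz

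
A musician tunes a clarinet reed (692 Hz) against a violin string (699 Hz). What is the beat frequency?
7 Hz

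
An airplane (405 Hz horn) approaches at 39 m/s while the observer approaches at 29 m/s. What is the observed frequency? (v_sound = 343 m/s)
f_obs = f·(v + v_o)/(v − v_s) = 495.6 Hz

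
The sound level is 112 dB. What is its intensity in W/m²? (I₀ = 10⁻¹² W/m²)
I = I₀·10^(β/10) = 1.58 × 10⁻¹ W/m²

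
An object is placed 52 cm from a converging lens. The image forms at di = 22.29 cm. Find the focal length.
1/f = 1/do + 1/di → f = 15.6 cm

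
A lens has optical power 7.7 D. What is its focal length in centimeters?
f = 1/P = 12.99 cm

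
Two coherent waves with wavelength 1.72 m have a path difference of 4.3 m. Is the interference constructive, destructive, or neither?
destructive — path difference = 2.5λ, an odd multiple of λ/2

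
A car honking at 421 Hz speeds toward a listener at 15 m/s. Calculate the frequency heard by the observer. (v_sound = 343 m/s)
f_obs = f·v/(v − v_s) = 440.3 Hz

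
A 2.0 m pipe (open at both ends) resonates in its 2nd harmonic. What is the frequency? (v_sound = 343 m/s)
fₙ = nv/(2L) = 171.5 Hz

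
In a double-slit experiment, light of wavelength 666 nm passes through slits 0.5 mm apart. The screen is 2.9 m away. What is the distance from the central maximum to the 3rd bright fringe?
y = mλL/d = 11.59 mm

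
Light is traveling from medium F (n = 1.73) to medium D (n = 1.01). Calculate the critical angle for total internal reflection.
θc = arcsin(n₂/n₁) = 35.72°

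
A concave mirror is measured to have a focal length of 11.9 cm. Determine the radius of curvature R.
R = 2|f| = 23.8 cm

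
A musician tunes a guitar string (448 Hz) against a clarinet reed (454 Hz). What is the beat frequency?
6 Hz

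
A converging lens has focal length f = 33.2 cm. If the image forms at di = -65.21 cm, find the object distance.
1/do = 1/f − 1/di → do = 22 cm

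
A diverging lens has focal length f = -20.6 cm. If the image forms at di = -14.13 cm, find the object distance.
1/do = 1/f − 1/di → do = 44.99 cm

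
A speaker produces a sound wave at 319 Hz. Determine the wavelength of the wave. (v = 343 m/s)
λ = v/f = 1.075 m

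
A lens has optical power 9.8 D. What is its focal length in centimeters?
f = 1/P = 10.2 cm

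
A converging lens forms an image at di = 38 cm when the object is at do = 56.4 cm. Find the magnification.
M = −di/do = -0.6738 (inverted image)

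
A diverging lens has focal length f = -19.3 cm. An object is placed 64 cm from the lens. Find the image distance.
1/di = 1/f − 1/do → di = -14.83 cm (virtual image)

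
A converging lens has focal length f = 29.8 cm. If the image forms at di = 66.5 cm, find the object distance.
1/do = 1/f − 1/di → do = 54 cm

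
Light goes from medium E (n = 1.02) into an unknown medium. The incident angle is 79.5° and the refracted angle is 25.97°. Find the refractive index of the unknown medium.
n₂ = n₁·sin θ₁ / sin θ₂ = 2.29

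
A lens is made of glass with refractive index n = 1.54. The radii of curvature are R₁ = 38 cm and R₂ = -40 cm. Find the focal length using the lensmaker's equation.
1/f = (n − 1)(1/R₁ − 1/R₂) → f = 36.09 cm (converging lens)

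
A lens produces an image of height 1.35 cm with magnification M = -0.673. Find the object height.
ho = |hi|/|M| = 2.006 cm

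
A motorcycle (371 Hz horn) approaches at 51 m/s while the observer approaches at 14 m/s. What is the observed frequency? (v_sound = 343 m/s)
f_obs = f·(v + v_o)/(v − v_s) = 453.6 Hz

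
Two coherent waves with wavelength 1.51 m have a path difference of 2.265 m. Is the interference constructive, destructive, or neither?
destructive — path difference = 1.5λ, an odd multiple of λ/2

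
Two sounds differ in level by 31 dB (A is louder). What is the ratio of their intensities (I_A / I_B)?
I_A/I_B = 10^(Δβ/10) = 1259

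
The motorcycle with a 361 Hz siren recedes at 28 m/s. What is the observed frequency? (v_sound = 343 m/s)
f_obs = f·v/(v + v_s) = 333.8 Hz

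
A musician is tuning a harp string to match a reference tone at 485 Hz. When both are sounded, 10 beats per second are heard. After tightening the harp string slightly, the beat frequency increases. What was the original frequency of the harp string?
495 Hz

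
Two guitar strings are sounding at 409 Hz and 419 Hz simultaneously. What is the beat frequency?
10 Hz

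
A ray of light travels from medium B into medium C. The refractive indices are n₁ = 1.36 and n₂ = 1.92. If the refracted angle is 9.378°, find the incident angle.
sin θ₁ = (n₂/n₁)·sin θ₂ → θ₁ = 13.3°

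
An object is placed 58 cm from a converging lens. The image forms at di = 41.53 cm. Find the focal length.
1/f = 1/do + 1/di → f = 24.2 cm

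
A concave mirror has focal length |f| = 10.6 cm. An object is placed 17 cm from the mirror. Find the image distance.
f = +10.6 cm (concave); 1/di = 1/f − 1/do → di = 28.16 cm (real image, in front of mirror)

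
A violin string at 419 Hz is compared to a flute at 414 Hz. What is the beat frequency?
5 Hz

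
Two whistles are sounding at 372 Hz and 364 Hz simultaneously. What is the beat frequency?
8 Hz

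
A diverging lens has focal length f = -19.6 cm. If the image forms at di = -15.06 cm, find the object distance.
1/do = 1/f − 1/di → do = 65.02 cm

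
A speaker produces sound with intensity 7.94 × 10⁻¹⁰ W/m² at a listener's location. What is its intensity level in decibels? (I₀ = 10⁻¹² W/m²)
β = 10·log₁₀(I/I₀) = 29 dB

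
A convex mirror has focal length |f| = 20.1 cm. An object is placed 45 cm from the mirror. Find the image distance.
f = −20.1 cm (convex); 1/di = 1/f − 1/do → di = -13.89 cm (virtual image, behind mirror)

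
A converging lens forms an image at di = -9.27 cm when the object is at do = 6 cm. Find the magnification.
M = −di/do = 1.545 (upright image)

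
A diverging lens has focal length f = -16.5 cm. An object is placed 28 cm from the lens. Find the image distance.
1/di = 1/f − 1/do → di = -10.38 cm (virtual image)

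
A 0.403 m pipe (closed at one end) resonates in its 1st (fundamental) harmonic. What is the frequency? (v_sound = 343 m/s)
fₙ = nv/(4L) = 212.8 Hz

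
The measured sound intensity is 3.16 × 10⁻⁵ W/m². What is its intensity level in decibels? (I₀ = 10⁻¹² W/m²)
β = 10·log₁₀(I/I₀) = 75 dB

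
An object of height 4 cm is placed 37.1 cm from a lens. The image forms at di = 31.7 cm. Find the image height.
hi = (-di/do) × ho = -3.418 cm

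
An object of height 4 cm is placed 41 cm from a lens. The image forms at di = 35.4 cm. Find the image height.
hi = (-di/do) × ho = -3.454 cm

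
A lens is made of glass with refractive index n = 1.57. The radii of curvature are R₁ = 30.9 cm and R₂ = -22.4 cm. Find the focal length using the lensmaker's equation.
1/f = (n − 1)(1/R₁ − 1/R₂) → f = 22.78 cm (converging lens)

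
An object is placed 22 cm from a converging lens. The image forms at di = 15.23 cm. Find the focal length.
1/f = 1/do + 1/di → f = 9 cm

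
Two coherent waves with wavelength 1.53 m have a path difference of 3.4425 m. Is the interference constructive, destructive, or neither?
neither (partial) — path difference = 2.25λ, neither a whole number of wavelengths nor an odd multiple of λ/2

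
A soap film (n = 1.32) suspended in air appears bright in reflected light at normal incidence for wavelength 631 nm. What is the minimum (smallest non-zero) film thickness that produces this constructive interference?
2nt = (m − ½)λ with m = 1 → t = (m − ½)λ/(2n) = 119.5 nm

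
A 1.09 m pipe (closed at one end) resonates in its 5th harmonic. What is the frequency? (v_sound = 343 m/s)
fₙ = nv/(4L) = 393.3 Hz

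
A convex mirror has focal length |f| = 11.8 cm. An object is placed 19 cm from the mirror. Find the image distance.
f = −11.8 cm (convex); 1/di = 1/f − 1/do → di = -7.279 cm (virtual image, behind mirror)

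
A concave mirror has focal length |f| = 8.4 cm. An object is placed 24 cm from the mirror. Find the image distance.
f = +8.4 cm (concave); 1/di = 1/f − 1/do → di = 12.92 cm (real image, in front of mirror)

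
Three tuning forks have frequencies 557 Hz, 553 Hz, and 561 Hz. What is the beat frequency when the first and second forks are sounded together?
4 Hz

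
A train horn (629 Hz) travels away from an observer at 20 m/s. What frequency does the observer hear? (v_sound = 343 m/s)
f_obs = f·v/(v + v_s) = 594.3 Hz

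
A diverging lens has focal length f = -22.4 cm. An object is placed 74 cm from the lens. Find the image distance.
1/di = 1/f − 1/do → di = -17.2 cm (virtual image)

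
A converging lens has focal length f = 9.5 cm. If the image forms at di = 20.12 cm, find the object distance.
1/do = 1/f − 1/di → do = 18 cm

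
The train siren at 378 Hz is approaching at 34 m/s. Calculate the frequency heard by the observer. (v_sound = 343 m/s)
f_obs = f·v/(v − v_s) = 419.6 Hz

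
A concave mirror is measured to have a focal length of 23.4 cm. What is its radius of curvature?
R = 2|f| = 46.8 cm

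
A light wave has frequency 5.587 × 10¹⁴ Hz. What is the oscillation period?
T = 1/f = 1.790 × 10⁻¹⁵ s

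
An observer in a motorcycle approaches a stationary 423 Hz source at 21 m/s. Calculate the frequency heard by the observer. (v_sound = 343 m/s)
f_obs = f·(v + v_o)/v = 448.9 Hz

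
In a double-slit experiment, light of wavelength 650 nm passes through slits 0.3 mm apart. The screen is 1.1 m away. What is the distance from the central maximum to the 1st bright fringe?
y = mλL/d = 2.383 mm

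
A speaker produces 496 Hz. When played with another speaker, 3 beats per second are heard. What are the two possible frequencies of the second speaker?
f₂ = 496 ± 3 Hz → 499 Hz or 493 Hz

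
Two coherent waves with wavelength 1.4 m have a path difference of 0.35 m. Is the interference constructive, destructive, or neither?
neither (partial) — path difference = 0.25λ, neither a whole number of wavelengths nor an odd multiple of λ/2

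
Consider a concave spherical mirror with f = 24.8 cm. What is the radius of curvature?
R = 2|f| = 49.6 cm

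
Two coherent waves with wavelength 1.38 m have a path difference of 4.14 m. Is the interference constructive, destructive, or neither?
constructive — path difference = 3λ, a whole number of wavelengths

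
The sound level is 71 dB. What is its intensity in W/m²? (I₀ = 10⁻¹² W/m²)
I = I₀·10^(β/10) = 1.26 × 10⁻⁵ W/m²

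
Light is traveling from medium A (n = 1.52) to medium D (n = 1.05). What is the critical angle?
θc = arcsin(n₂/n₁) = 43.69°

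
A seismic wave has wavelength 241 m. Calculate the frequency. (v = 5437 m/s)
f = v/λ = 22.56 Hz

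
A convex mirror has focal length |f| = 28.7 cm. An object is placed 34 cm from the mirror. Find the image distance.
f = −28.7 cm (convex); 1/di = 1/f − 1/do → di = -15.56 cm (virtual image, behind mirror)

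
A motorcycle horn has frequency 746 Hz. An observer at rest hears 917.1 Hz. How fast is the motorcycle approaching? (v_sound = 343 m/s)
v_s = v·(1 − f/f_obs) = 63.99 m/s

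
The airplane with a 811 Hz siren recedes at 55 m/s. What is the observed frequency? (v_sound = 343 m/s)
f_obs = f·v/(v + v_s) = 698.9 Hz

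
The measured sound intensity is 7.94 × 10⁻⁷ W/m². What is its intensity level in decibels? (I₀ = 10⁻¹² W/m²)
β = 10·log₁₀(I/I₀) = 59 dB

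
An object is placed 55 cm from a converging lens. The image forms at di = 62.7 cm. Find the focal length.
1/f = 1/do + 1/di → f = 29.3 cm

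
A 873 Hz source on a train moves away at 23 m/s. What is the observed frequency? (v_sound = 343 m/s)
f_obs = f·v/(v + v_s) = 818.1 Hz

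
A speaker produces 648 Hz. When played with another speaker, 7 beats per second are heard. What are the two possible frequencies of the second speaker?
f₂ = 648 ± 7 Hz → 655 Hz or 641 Hz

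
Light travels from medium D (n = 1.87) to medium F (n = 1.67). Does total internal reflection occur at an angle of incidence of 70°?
θc = arcsin(n₂/n₁) = 63.26°; 70° > θc, so yes — total internal reflection.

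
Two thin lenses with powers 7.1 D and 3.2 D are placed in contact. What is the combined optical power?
P_total = P₁ + P₂ = 10.3 D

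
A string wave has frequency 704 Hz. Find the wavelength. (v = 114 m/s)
λ = v/f = 0.1619 m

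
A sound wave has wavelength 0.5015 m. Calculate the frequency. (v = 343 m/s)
f = v/λ = 683.9 Hz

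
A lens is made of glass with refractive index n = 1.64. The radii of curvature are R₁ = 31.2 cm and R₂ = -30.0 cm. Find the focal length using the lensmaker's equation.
1/f = (n − 1)(1/R₁ − 1/R₂) → f = 23.9 cm (converging lens)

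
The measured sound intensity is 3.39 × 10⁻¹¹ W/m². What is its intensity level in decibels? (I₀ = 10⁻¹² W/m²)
β = 10·log₁₀(I/I₀) = 15.3 dB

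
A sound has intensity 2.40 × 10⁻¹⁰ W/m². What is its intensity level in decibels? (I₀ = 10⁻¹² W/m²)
β = 10·log₁₀(I/I₀) = 23.8 dB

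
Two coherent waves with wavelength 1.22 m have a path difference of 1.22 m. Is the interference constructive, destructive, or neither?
constructive — path difference = 1λ, a whole number of wavelengths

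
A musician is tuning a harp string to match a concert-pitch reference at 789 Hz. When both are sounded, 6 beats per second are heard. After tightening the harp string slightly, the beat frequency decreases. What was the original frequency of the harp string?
783 Hz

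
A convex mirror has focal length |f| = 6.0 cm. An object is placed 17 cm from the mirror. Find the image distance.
f = −6.0 cm (convex); 1/di = 1/f − 1/do → di = -4.435 cm (virtual image, behind mirror)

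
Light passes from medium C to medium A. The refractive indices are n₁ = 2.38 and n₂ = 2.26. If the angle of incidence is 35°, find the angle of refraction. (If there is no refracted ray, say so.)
sin θ₂ = (n₁/n₂)·sin θ₁ = 0.604 → θ₂ = 37.16°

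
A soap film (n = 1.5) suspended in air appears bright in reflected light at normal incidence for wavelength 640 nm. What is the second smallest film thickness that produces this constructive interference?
2nt = (m − ½)λ with m = 2 → t = (m − ½)λ/(2n) = 320 nm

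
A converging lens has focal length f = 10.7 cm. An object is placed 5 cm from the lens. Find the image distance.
1/di = 1/f − 1/do → di = -9.386 cm (virtual image)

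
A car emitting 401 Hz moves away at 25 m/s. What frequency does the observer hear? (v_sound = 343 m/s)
f_obs = f·v/(v + v_s) = 373.8 Hz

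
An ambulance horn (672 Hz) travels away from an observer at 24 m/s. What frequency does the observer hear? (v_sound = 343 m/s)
f_obs = f·v/(v + v_s) = 628.1 Hz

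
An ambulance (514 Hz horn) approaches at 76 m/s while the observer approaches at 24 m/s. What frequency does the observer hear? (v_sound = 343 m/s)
f_obs = f·(v + v_o)/(v − v_s) = 706.5 Hz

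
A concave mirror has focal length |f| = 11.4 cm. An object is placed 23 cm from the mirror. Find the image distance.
f = +11.4 cm (concave); 1/di = 1/f − 1/do → di = 22.6 cm (real image, in front of mirror)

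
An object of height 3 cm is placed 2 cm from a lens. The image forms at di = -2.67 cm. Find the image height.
hi = (-di/do) × ho = 4.005 cm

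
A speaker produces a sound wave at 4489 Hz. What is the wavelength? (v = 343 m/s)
λ = v/f = 0.07641 m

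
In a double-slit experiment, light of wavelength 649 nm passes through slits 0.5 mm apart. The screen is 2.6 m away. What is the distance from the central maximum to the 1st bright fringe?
y = mλL/d = 3.375 mm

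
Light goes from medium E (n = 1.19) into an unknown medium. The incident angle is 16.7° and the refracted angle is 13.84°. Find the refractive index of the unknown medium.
n₂ = n₁·sin θ₁ / sin θ₂ = 1.43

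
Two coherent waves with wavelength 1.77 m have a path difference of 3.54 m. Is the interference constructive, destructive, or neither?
constructive — path difference = 2λ, a whole number of wavelengths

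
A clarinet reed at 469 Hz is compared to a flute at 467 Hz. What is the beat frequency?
2 Hz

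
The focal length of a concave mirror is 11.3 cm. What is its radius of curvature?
R = 2|f| = 22.6 cm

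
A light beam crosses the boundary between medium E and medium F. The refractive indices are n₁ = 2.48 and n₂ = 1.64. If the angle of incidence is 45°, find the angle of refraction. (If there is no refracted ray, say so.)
sin θ₂ = (n₁/n₂)·sin θ₁ = 1.069 > 1, so there is no refracted ray — the light undergoes total internal reflection.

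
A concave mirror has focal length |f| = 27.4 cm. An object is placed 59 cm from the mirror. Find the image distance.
f = +27.4 cm (concave); 1/di = 1/f − 1/do → di = 51.16 cm (real image, in front of mirror)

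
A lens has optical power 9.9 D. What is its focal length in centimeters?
f = 1/P = 10.1 cm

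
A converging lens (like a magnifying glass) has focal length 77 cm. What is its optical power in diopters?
P = 1/f = 1.299 D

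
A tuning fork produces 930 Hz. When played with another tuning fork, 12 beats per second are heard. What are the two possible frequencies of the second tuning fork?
f₂ = 930 ± 12 Hz → 942 Hz or 918 Hz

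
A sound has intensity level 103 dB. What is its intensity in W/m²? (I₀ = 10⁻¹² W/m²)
I = I₀·10^(β/10) = 2.00 × 10⁻² W/m²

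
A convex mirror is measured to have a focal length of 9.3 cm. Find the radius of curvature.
R = 2|f| = 18.6 cm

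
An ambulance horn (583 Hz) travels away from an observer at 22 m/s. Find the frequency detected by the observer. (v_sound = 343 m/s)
f_obs = f·v/(v + v_s) = 547.9 Hz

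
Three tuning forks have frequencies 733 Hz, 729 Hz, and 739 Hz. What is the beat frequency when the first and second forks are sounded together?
4 Hz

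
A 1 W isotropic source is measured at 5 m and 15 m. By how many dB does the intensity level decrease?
Δβ = 20·log₁₀(r₂/r₁) = 9.542 dB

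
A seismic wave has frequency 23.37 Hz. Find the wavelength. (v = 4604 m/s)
λ = v/f = 197 m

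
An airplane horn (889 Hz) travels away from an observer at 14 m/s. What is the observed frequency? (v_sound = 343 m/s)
f_obs = f·v/(v + v_s) = 854.1 Hz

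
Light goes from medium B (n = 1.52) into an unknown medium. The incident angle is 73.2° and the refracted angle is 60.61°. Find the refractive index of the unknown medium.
n₂ = n₁·sin θ₁ / sin θ₂ = 1.67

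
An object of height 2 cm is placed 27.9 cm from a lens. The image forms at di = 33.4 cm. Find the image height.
hi = (-di/do) × ho = -2.394 cm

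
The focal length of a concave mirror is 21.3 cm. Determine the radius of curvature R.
R = 2|f| = 42.6 cm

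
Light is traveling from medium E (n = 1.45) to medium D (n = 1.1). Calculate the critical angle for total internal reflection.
θc = arcsin(n₂/n₁) = 49.34°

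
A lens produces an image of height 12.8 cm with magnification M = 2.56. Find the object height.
ho = |hi|/|M| = 5 cm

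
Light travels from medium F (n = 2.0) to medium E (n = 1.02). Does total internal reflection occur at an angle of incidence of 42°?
θc = arcsin(n₂/n₁) = 30.66°; 42° > θc, so yes — total internal reflection.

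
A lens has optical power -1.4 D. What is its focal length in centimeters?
f = 1/P = -71.43 cm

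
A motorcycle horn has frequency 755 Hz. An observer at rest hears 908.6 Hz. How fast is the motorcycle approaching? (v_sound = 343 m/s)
v_s = v·(1 − f/f_obs) = 57.98 m/s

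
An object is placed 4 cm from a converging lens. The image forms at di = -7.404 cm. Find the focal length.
1/f = 1/do + 1/di → f = 8.7 cm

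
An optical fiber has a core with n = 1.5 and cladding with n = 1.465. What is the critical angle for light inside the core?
θc = arcsin(n_cladding/n_core) = 77.6°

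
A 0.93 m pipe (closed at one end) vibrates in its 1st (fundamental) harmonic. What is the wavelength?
λₙ = 4L/n = 3.72 m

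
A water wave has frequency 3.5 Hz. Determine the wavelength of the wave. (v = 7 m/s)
λ = v/f = 2 m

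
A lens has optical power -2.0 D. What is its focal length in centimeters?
f = 1/P = -50 cm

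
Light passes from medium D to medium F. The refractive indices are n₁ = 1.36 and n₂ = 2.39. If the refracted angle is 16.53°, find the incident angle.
sin θ₁ = (n₂/n₁)·sin θ₂ → θ₁ = 30°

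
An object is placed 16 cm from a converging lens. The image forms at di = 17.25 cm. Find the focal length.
1/f = 1/do + 1/di → f = 8.301 cm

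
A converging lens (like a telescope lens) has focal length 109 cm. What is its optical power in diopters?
P = 1/f = 0.9174 D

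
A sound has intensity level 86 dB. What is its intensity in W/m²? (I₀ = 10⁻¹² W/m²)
I = I₀·10^(β/10) = 3.98 × 10⁻⁴ W/m²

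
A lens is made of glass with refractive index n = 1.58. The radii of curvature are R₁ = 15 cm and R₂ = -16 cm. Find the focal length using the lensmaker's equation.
1/f = (n − 1)(1/R₁ − 1/R₂) → f = 13.35 cm (converging lens)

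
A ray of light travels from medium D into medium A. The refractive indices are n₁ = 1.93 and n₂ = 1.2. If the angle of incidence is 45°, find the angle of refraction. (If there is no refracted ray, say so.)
sin θ₂ = (n₁/n₂)·sin θ₁ = 1.137 > 1, so there is no refracted ray — the light undergoes total internal reflection.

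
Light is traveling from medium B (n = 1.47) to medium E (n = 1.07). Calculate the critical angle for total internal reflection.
θc = arcsin(n₂/n₁) = 46.71°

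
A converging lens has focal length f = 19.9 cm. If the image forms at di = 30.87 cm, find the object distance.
1/do = 1/f − 1/di → do = 56 cm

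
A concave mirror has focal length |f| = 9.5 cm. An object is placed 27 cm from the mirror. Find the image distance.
f = +9.5 cm (concave); 1/di = 1/f − 1/do → di = 14.66 cm (real image, in front of mirror)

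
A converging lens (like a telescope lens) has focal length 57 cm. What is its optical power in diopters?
P = 1/f = 1.754 D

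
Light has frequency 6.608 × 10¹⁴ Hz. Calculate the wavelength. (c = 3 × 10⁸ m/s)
λ = c/f = 454 nm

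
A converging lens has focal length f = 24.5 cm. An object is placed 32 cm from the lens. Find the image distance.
1/di = 1/f − 1/do → di = 104.5 cm (real image)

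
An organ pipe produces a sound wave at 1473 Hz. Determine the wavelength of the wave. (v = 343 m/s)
λ = v/f = 0.2329 m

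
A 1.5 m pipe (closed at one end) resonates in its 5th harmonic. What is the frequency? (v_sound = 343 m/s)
fₙ = nv/(4L) = 285.8 Hz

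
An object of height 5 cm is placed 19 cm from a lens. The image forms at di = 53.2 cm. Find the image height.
hi = (-di/do) × ho = -14 cm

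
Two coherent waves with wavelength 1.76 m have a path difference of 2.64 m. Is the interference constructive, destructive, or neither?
destructive — path difference = 1.5λ, an odd multiple of λ/2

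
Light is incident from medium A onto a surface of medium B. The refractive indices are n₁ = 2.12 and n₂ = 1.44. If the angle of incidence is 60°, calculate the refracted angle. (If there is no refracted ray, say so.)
sin θ₂ = (n₁/n₂)·sin θ₁ = 1.275 > 1, so there is no refracted ray — the light undergoes total internal reflection.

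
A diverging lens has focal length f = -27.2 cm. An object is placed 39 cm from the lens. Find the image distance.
1/di = 1/f − 1/do → di = -16.02 cm (virtual image)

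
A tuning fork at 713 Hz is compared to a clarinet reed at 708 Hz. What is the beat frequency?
5 Hz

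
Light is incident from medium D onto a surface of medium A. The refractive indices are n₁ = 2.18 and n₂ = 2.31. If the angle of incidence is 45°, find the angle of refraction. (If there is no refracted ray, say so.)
sin θ₂ = (n₁/n₂)·sin θ₁ = 0.6673 → θ₂ = 41.86°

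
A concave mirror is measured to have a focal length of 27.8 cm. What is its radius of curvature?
R = 2|f| = 55.6 cm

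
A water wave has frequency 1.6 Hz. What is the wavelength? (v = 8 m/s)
λ = v/f = 5 m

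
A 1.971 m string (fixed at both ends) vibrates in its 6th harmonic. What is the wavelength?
λₙ = 2L/n = 0.657 m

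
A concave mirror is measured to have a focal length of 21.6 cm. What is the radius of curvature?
R = 2|f| = 43.2 cm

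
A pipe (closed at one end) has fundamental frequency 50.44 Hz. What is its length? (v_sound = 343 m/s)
L = v/(4f₁) = 1.7 m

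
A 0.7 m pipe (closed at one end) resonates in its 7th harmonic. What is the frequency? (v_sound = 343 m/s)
fₙ = nv/(4L) = 857.5 Hz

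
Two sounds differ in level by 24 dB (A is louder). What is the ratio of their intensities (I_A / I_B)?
I_A/I_B = 10^(Δβ/10) = 251.2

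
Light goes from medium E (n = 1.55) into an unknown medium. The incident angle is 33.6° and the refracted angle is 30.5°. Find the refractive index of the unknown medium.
n₂ = n₁·sin θ₁ / sin θ₂ = 1.69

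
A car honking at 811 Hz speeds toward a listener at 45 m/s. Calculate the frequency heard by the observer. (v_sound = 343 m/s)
f_obs = f·v/(v − v_s) = 933.5 Hz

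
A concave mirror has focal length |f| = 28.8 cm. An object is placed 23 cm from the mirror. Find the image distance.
f = +28.8 cm (concave); 1/di = 1/f − 1/do → di = -114.2 cm (virtual image, behind mirror)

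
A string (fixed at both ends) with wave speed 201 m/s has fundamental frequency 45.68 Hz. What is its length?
L = v/(2f₁) = 2.2 m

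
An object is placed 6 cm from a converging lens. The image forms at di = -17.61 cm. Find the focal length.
1/f = 1/do + 1/di → f = 9.101 cm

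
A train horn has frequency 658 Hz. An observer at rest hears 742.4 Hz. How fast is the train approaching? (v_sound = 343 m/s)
v_s = v·(1 − f/f_obs) = 38.99 m/s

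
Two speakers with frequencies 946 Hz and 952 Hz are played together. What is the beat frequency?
6 Hz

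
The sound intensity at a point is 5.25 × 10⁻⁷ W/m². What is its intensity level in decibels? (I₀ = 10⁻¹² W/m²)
β = 10·log₁₀(I/I₀) = 57.2 dB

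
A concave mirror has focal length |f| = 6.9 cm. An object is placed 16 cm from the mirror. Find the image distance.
f = +6.9 cm (concave); 1/di = 1/f − 1/do → di = 12.13 cm (real image, in front of mirror)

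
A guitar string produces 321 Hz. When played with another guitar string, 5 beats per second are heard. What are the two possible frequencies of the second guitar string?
f₂ = 321 ± 5 Hz → 326 Hz or 316 Hz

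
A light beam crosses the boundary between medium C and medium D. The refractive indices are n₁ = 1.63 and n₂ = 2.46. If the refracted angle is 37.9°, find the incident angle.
sin θ₁ = (n₂/n₁)·sin θ₂ → θ₁ = 67.98°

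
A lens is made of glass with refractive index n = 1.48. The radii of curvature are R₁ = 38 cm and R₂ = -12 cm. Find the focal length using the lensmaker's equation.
1/f = (n − 1)(1/R₁ − 1/R₂) → f = 19 cm (converging lens)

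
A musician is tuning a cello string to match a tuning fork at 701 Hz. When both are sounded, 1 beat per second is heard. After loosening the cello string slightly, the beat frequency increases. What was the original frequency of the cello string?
700 Hz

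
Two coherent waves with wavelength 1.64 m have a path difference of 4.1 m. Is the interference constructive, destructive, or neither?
destructive — path difference = 2.5λ, an odd multiple of λ/2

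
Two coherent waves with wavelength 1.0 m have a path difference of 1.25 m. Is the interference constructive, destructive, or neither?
neither (partial) — path difference = 1.25λ, neither a whole number of wavelengths nor an odd multiple of λ/2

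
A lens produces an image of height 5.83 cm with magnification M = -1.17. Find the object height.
ho = |hi|/|M| = 4.983 cm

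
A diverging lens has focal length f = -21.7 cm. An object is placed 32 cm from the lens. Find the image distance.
1/di = 1/f − 1/do → di = -12.93 cm (virtual image)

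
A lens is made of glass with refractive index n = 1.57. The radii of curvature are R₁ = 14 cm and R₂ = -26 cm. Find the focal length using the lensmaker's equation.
1/f = (n − 1)(1/R₁ − 1/R₂) → f = 15.96 cm (converging lens)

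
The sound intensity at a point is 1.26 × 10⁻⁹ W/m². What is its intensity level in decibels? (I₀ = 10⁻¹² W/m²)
β = 10·log₁₀(I/I₀) = 31 dB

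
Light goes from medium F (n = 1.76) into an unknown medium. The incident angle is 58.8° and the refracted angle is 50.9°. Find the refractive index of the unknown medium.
n₂ = n₁·sin θ₁ / sin θ₂ = 1.94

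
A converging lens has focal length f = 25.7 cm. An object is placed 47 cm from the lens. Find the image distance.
1/di = 1/f − 1/do → di = 56.71 cm (real image)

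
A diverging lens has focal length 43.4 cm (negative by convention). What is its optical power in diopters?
P = 1/f = -2.304 D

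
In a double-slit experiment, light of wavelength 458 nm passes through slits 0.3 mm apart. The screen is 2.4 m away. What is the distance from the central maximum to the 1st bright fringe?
y = mλL/d = 3.664 mm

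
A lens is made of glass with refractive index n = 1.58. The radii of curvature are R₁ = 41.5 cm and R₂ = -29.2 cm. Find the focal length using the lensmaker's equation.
1/f = (n − 1)(1/R₁ − 1/R₂) → f = 29.55 cm (converging lens)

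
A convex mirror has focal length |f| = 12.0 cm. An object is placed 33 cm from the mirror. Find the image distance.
f = −12.0 cm (convex); 1/di = 1/f − 1/do → di = -8.8 cm (virtual image, behind mirror)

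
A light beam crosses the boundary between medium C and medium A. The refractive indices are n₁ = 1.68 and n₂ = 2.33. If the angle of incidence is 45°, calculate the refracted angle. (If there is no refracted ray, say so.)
sin θ₂ = (n₁/n₂)·sin θ₁ = 0.5098 → θ₂ = 30.65°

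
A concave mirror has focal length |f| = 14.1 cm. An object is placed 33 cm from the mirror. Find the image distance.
f = +14.1 cm (concave); 1/di = 1/f − 1/do → di = 24.62 cm (real image, in front of mirror)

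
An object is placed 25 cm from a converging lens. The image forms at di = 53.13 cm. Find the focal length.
1/f = 1/do + 1/di → f = 17 cm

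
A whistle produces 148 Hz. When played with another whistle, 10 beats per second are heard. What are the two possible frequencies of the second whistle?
f₂ = 148 ± 10 Hz → 158 Hz or 138 Hz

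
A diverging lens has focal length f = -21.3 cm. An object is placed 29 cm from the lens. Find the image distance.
1/di = 1/f − 1/do → di = -12.28 cm (virtual image)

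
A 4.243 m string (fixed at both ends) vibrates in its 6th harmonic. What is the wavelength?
λₙ = 2L/n = 1.414 m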